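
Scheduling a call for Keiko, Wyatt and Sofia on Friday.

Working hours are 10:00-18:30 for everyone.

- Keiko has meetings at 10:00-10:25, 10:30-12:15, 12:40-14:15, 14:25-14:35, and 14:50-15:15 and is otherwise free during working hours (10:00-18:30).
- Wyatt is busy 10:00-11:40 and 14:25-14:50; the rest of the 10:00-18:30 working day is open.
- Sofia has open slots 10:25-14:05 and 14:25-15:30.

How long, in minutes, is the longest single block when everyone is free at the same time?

Keiko free within 10:00–18:30: 10:25–10:30, 12:15–12:40, 14:15–14:25, 14:35–14:50, 15:15–18:30.
Wyatt free within 10:00–18:30: 11:40–14:25, 14:50–18:30.
Keiko ∩ Wyatt: 12:15–12:40, 14:15–14:25, 15:15–18:30.
Keiko ∩ Wyatt ∩ Sofia: 12:15–12:40, 15:15–15:30.
Common window lengths: 25, 15 min; longest is 25.

25 minutes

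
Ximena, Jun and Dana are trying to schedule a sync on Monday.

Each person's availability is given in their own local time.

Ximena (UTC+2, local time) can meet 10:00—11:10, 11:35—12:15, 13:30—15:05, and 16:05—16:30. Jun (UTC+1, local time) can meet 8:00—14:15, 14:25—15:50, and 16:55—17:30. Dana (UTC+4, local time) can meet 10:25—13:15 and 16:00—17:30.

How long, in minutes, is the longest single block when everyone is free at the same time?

70 minutes

Ximena → UTC: 08:00–09:10, 09:35–10:15, 11:30–13:05, 14:05–14:30.
Jun → UTC: 07:00–13:15, 13:25–14:50, 15:55–16:30.
Dana → UTC: 06:25–09:15, 12:00–13:30.
Ximena ∩ Jun: 08:00–09:10, 09:35–10:15, 11:30–13:05, 14:05–14:30.
Ximena ∩ Jun ∩ Dana: 08:00–09:10, 12:00–13:05.
Common window lengths: 70, 65 min; longest is 70.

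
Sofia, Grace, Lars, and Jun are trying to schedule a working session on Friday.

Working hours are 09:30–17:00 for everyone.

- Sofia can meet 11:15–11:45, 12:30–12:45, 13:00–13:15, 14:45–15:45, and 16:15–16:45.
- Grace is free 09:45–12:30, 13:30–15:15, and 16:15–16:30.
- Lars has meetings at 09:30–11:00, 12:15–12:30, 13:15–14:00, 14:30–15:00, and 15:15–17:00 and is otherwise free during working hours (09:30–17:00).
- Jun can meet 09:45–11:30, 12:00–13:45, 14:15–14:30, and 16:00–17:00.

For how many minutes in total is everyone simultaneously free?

Lars free within 09:30–17:00: 11:00–12:15, 12:30–13:15, 14:00–14:30, 15:00–15:15.
Sofia ∩ Grace: 11:15–11:45, 14:45–15:15, 16:15–16:30.
Sofia ∩ Grace ∩ Lars: 11:15–11:45, 15:00–15:15.
Sofia ∩ Grace ∩ Lars ∩ Jun: 11:15–11:30.
Total common minutes: 15.

15 minutes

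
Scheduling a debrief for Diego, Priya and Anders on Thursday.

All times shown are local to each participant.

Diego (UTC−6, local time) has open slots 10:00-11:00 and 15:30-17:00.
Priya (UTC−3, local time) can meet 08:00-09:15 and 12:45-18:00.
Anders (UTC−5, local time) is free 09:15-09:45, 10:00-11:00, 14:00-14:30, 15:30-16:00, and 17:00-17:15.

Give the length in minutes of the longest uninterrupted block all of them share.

Diego → UTC: 16:00–17:00, 21:30–23:00.
Priya → UTC: 11:00–12:15, 15:45–21:00.
Anders → UTC: 14:15–14:45, 15:00–16:00, 19:00–19:30, 20:30–21:00, 22:00–22:15.
Diego ∩ Priya: 16:00–17:00.
Diego ∩ Priya ∩ Anders: (none).
No common window.

0 minutes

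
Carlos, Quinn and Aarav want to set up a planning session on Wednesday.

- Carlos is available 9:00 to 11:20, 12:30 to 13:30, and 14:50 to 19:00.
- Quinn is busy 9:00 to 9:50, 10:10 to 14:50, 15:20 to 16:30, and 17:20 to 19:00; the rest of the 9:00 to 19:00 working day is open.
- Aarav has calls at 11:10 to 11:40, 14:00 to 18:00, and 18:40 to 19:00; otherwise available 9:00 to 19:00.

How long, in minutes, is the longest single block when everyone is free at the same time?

Quinn free within 09:00–19:00: 09:50–10:10, 14:50–15:20, 16:30–17:20.
Aarav free within 09:00–19:00: 09:00–11:10, 11:40–14:00, 18:00–18:40.
Carlos ∩ Quinn: 09:50–10:10, 14:50–15:20, 16:30–17:20.
Carlos ∩ Quinn ∩ Aarav: 09:50–10:10.
Single common window of 20 minutes.

20 minutes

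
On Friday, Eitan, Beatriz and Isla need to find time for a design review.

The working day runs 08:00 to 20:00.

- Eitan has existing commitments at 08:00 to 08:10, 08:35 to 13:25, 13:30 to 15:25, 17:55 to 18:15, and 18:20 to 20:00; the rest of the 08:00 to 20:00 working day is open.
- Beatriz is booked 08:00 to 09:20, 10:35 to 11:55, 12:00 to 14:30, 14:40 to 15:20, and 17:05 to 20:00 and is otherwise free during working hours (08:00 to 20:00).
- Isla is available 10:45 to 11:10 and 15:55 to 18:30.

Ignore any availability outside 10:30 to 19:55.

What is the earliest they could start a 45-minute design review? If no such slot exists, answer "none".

Eitan free within 08:00–20:00: 08:10–08:35, 13:25–13:30, 15:25–17:55, 18:15–18:20.
Beatriz free within 08:00–20:00: 09:20–10:35, 11:55–12:00, 14:30–14:40, 15:20–17:05.
Eitan ∩ Beatriz: 15:25–17:05.
Eitan ∩ Beatriz ∩ Isla: 15:55–17:05.
Restricted to 10:30–19:55: 15:55–17:05.
Windows ≥ 45 min: 15:55–17:05.
Earliest such window starts at 15:55.

15:55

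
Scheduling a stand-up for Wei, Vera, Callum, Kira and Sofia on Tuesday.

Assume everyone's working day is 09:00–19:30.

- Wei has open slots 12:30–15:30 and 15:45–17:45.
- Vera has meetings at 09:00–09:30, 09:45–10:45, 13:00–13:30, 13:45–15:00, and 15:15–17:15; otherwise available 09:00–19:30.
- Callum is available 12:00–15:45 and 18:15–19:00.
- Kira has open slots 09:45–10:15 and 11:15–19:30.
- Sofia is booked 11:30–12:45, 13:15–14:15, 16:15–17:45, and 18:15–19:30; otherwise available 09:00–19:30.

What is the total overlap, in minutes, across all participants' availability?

Vera free within 09:00–19:30: 09:30–09:45, 10:45–13:00, 13:30–13:45, 15:00–15:15, 17:15–19:30.
Sofia free within 09:00–19:30: 09:00–11:30, 12:45–13:15, 14:15–16:15, 17:45–18:15.
Wei ∩ Vera: 12:30–13:00, 13:30–13:45, 15:00–15:15, 17:15–17:45.
Wei ∩ Vera ∩ Callum: 12:30–13:00, 13:30–13:45, 15:00–15:15.
Wei ∩ Vera ∩ Callum ∩ Kira: 12:30–13:00, 13:30–13:45, 15:00–15:15.
Wei ∩ Vera ∩ Callum ∩ Kira ∩ Sofia: 12:45–13:00, 15:00–15:15.
Total common minutes: 15 + 15 = 30.

30 minutes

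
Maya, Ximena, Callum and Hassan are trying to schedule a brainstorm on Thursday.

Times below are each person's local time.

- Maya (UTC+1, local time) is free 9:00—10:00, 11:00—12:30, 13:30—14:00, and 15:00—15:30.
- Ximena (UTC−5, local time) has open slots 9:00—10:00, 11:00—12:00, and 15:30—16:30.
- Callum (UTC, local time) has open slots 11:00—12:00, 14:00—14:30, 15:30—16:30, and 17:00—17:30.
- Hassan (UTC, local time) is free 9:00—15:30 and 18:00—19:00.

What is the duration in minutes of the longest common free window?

30 minutes

Maya → UTC: 08:00–09:00, 10:00–11:30, 12:30–13:00, 14:00–14:30.
Ximena → UTC: 14:00–15:00, 16:00–17:00, 20:30–21:30.
Callum → UTC: 11:00–12:00, 14:00–14:30, 15:30–16:30, 17:00–17:30.
Hassan → UTC: 09:00–15:30, 18:00–19:00.
Maya ∩ Ximena: 14:00–14:30.
Maya ∩ Ximena ∩ Callum: 14:00–14:30.
Maya ∩ Ximena ∩ Callum ∩ Hassan: 14:00–14:30.
Single common window of 30 minutes.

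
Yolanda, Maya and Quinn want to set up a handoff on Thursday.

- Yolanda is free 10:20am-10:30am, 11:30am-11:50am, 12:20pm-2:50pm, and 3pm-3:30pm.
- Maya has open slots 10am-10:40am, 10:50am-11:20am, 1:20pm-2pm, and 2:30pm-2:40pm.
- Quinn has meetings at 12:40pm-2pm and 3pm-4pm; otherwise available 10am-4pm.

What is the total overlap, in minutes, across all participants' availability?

Quinn free within 10:00–16:00: 10:00–12:40, 14:00–15:00.
Yolanda ∩ Maya: 10:20–10:30, 13:20–14:00, 14:30–14:40.
Yolanda ∩ Maya ∩ Quinn: 10:20–10:30, 14:30–14:40.
Total common minutes: 10 + 10 = 20.

20 minutes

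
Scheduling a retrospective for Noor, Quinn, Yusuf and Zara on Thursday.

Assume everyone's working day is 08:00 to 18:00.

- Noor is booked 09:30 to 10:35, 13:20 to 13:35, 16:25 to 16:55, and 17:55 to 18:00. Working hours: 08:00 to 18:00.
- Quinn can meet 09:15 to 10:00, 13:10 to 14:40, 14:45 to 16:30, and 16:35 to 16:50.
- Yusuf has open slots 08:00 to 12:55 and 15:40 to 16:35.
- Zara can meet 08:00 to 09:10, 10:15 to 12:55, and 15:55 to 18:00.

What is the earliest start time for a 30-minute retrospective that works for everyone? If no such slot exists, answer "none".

Noor free within 08:00–18:00: 08:00–09:30, 10:35–13:20, 13:35–16:25, 16:55–17:55.
Noor ∩ Quinn: 09:15–09:30, 13:10–13:20, 13:35–14:40, 14:45–16:25.
Noor ∩ Quinn ∩ Yusuf: 09:15–09:30, 15:40–16:25.
Noor ∩ Quinn ∩ Yusuf ∩ Zara: 15:55–16:25.
Windows ≥ 30 min: 15:55–16:25.
Earliest such window starts at 15:55.

15:55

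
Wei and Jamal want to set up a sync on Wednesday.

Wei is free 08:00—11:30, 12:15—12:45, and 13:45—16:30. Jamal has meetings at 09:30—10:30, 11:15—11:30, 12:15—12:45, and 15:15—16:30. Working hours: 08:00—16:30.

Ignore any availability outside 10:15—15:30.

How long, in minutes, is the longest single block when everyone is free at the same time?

90 minutes

Jamal free within 08:00–16:30: 08:00–09:30, 10:30–11:15, 11:30–12:15, 12:45–15:15.
Wei ∩ Jamal: 08:00–09:30, 10:30–11:15, 13:45–15:15.
Restricted to 10:15–15:30: 10:30–11:15, 13:45–15:15.
Common window lengths: 45, 90 min; longest is 90.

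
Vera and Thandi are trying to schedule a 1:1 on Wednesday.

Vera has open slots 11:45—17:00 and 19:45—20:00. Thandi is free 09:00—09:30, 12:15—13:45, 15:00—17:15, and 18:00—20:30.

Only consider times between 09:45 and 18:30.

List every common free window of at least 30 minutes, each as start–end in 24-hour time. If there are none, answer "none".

Vera ∩ Thandi: 12:15–13:45, 15:00–17:00, 19:45–20:00.
Restricted to 09:45–18:30: 12:15–13:45, 15:00–17:00.
Windows ≥ 30 min: 12:15–13:45, 15:00–17:00.

12:15–13:45, 15:00–17:00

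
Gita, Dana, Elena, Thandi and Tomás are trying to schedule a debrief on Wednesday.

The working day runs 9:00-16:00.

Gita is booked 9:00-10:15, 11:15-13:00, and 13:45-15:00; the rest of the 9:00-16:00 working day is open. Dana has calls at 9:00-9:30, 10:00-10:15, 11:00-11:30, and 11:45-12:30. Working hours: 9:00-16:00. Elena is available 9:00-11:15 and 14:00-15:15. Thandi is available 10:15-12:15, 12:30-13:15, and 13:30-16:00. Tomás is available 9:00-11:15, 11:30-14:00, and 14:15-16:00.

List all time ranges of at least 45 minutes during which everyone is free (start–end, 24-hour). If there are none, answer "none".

Gita free within 09:00–16:00: 10:15–11:15, 13:00–13:45, 15:00–16:00.
Dana free within 09:00–16:00: 09:30–10:00, 10:15–11:00, 11:30–11:45, 12:30–16:00.
Gita ∩ Dana: 10:15–11:00, 13:00–13:45, 15:00–16:00.
Gita ∩ Dana ∩ Elena: 10:15–11:00, 15:00–15:15.
Gita ∩ Dana ∩ Elena ∩ Thandi: 10:15–11:00, 15:00–15:15.
Gita ∩ Dana ∩ Elena ∩ Thandi ∩ Tomás: 10:15–11:00, 15:00–15:15.
Windows ≥ 45 min: 10:15–11:00.

10:15–11:00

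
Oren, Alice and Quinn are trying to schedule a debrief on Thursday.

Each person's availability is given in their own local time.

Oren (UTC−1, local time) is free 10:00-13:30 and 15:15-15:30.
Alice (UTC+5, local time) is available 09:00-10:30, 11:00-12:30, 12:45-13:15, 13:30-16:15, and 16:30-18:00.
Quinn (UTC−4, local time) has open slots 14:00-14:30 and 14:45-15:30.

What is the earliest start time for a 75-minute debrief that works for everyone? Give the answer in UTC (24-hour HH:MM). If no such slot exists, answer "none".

Oren → UTC: 11:00–14:30, 16:15–16:30.
Alice → UTC: 04:00–05:30, 06:00–07:30, 07:45–08:15, 08:30–11:15, 11:30–13:00.
Quinn → UTC: 18:00–18:30, 18:45–19:30.
Oren ∩ Alice: 11:00–11:15, 11:30–13:00.
Oren ∩ Alice ∩ Quinn: (none).
Windows ≥ 75 min: (none).

none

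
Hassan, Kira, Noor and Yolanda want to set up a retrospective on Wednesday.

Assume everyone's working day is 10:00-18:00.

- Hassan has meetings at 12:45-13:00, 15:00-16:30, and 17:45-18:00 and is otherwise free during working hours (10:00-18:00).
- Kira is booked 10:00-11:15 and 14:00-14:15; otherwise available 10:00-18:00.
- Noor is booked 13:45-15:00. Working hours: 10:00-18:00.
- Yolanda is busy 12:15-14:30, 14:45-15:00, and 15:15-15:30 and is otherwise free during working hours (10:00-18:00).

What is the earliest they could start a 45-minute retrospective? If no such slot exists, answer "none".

Hassan free within 10:00–18:00: 10:00–12:45, 13:00–15:00, 16:30–17:45.
Kira free within 10:00–18:00: 11:15–14:00, 14:15–18:00.
Noor free within 10:00–18:00: 10:00–13:45, 15:00–18:00.
Yolanda free within 10:00–18:00: 10:00–12:15, 14:30–14:45, 15:00–15:15, 15:30–18:00.
Hassan ∩ Kira: 11:15–12:45, 13:00–14:00, 14:15–15:00, 16:30–17:45.
Hassan ∩ Kira ∩ Noor: 11:15–12:45, 13:00–13:45, 16:30–17:45.
Hassan ∩ Kira ∩ Noor ∩ Yolanda: 11:15–12:15, 16:30–17:45.
Windows ≥ 45 min: 11:15–12:15, 16:30–17:45.
Earliest such window starts at 11:15.

11:15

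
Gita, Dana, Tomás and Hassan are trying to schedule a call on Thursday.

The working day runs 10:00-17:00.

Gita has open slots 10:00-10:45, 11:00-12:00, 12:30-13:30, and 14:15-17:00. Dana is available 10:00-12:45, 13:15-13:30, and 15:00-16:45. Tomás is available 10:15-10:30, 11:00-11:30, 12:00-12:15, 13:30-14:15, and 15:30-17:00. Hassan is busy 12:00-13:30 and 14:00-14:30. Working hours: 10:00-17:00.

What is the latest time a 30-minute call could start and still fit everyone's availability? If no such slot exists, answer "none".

16:15

Hassan free within 10:00–17:00: 10:00–12:00, 13:30–14:00, 14:30–17:00.
Gita ∩ Dana: 10:00–10:45, 11:00–12:00, 12:30–12:45, 13:15–13:30, 15:00–16:45.
Gita ∩ Dana ∩ Tomás: 10:15–10:30, 11:00–11:30, 15:30–16:45.
Gita ∩ Dana ∩ Tomás ∩ Hassan: 10:15–10:30, 11:00–11:30, 15:30–16:45.
Windows ≥ 30 min: 11:00–11:30, 15:30–16:45.
Latest start in the last window 15:30–16:45 is 16:45 − 30 min = 16:15.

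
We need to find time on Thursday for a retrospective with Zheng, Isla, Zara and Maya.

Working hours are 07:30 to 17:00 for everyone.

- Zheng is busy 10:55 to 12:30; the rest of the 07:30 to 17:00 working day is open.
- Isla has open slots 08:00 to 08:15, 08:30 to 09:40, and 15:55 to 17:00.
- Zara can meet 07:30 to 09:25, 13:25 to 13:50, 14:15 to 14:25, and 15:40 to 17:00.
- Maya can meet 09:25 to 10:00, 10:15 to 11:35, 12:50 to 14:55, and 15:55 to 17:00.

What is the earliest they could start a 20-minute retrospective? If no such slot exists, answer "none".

15:55

Zheng free within 07:30–17:00: 07:30–10:55, 12:30–17:00.
Zheng ∩ Isla: 08:00–08:15, 08:30–09:40, 15:55–17:00.
Zheng ∩ Isla ∩ Zara: 08:00–08:15, 08:30–09:25, 15:55–17:00.
Zheng ∩ Isla ∩ Zara ∩ Maya: 15:55–17:00.
Windows ≥ 20 min: 15:55–17:00.
Earliest such window starts at 15:55.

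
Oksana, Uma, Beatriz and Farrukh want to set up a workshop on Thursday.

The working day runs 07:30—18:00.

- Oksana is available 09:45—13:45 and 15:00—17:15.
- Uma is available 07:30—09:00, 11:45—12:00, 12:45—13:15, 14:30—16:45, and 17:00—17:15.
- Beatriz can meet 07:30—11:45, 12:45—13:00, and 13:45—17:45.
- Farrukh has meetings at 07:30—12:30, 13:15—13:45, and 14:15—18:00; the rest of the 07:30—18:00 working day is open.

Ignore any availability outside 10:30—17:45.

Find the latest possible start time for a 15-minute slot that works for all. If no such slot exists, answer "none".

Farrukh free within 07:30–18:00: 12:30–13:15, 13:45–14:15.
Oksana ∩ Uma: 11:45–12:00, 12:45–13:15, 15:00–16:45, 17:00–17:15.
Oksana ∩ Uma ∩ Beatriz: 12:45–13:00, 15:00–16:45, 17:00–17:15.
Oksana ∩ Uma ∩ Beatriz ∩ Farrukh: 12:45–13:00.
Restricted to 10:30–17:45: 12:45–13:00.
Windows ≥ 15 min: 12:45–13:00.
Latest start in the last window 12:45–13:00 is 13:00 − 15 min = 12:45.

12:45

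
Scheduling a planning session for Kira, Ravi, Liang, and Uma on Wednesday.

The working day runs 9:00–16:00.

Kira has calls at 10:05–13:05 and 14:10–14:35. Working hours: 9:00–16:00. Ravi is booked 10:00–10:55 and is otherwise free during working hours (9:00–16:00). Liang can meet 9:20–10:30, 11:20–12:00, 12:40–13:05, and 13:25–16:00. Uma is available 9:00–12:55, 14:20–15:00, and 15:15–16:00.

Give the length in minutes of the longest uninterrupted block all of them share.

Kira free within 09:00–16:00: 09:00–10:05, 13:05–14:10, 14:35–16:00.
Ravi free within 09:00–16:00: 09:00–10:00, 10:55–16:00.
Kira ∩ Ravi: 09:00–10:00, 13:05–14:10, 14:35–16:00.
Kira ∩ Ravi ∩ Liang: 09:20–10:00, 13:25–14:10, 14:35–16:00.
Kira ∩ Ravi ∩ Liang ∩ Uma: 09:20–10:00, 14:35–15:00, 15:15–16:00.
Common window lengths: 40, 25, 45 min; longest is 45.

45 minutes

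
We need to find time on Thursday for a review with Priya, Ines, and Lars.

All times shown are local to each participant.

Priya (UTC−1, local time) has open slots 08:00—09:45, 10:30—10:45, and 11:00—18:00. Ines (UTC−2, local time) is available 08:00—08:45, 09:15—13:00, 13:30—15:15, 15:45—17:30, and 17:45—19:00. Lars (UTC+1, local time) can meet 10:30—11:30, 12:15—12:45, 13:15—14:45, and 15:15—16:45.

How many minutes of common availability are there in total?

195 minutes

Priya → UTC: 09:00–10:45, 11:30–11:45, 12:00–19:00.
Ines → UTC: 10:00–10:45, 11:15–15:00, 15:30–17:15, 17:45–19:30, 19:45–21:00.
Lars → UTC: 09:30–10:30, 11:15–11:45, 12:15–13:45, 14:15–15:45.
Priya ∩ Ines: 10:00–10:45, 11:30–11:45, 12:00–15:00, 15:30–17:15, 17:45–19:00.
Priya ∩ Ines ∩ Lars: 10:00–10:30, 11:30–11:45, 12:15–13:45, 14:15–15:00, 15:30–15:45.
Total common minutes: 30 + 15 + 90 + 45 + 15 = 195.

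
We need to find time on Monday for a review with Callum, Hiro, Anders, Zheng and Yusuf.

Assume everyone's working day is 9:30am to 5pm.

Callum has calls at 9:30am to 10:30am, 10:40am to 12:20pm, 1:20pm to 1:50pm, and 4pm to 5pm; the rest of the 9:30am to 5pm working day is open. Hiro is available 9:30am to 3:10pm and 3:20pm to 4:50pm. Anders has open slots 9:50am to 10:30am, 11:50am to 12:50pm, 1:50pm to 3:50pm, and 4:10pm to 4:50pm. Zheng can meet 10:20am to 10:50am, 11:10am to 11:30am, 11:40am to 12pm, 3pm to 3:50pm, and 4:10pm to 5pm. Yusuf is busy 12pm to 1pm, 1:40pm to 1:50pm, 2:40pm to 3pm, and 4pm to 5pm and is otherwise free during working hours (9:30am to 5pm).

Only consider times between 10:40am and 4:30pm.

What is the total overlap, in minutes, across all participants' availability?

40 minutes

Callum free within 09:30–17:00: 10:30–10:40, 12:20–13:20, 13:50–16:00.
Yusuf free within 09:30–17:00: 09:30–12:00, 13:00–13:40, 13:50–14:40, 15:00–16:00.
Callum ∩ Hiro: 10:30–10:40, 12:20–13:20, 13:50–15:10, 15:20–16:00.
Callum ∩ Hiro ∩ Anders: 12:20–12:50, 13:50–15:10, 15:20–15:50.
Callum ∩ Hiro ∩ Anders ∩ Zheng: 15:00–15:10, 15:20–15:50.
Callum ∩ Hiro ∩ Anders ∩ Zheng ∩ Yusuf: 15:00–15:10, 15:20–15:50.
Restricted to 10:40–16:30: 15:00–15:10, 15:20–15:50.
Total common minutes: 10 + 30 = 40.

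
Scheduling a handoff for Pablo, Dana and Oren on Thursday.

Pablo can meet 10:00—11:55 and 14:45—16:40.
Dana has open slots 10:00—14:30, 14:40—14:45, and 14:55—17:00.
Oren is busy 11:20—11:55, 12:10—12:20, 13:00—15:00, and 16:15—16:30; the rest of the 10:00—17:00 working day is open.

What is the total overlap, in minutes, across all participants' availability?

165 minutes

Oren free within 10:00–17:00: 10:00–11:20, 11:55–12:10, 12:20–13:00, 15:00–16:15, 16:30–17:00.
Pablo ∩ Dana: 10:00–11:55, 14:55–16:40.
Pablo ∩ Dana ∩ Oren: 10:00–11:20, 15:00–16:15, 16:30–16:40.
Total common minutes: 80 + 75 + 10 = 165.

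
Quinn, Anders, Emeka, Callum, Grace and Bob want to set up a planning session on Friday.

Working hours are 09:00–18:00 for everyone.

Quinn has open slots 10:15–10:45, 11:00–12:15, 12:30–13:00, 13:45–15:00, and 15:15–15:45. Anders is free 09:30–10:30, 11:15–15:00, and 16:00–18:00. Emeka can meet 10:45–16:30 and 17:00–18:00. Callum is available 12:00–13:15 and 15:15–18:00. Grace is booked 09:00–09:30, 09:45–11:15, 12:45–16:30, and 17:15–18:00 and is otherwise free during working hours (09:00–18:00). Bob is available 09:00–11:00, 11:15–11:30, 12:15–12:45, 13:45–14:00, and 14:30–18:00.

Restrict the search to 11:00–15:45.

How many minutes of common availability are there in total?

15 minutes

Grace free within 09:00–18:00: 09:30–09:45, 11:15–12:45, 16:30–17:15.
Quinn ∩ Anders: 10:15–10:30, 11:15–12:15, 12:30–13:00, 13:45–15:00.
Quinn ∩ Anders ∩ Emeka: 11:15–12:15, 12:30–13:00, 13:45–15:00.
Quinn ∩ Anders ∩ Emeka ∩ Callum: 12:00–12:15, 12:30–13:00.
Quinn ∩ Anders ∩ Emeka ∩ Callum ∩ Grace: 12:00–12:15, 12:30–12:45.
Quinn ∩ Anders ∩ Emeka ∩ Callum ∩ Grace ∩ Bob: 12:30–12:45.
Restricted to 11:00–15:45: 12:30–12:45.
Total common minutes: 15.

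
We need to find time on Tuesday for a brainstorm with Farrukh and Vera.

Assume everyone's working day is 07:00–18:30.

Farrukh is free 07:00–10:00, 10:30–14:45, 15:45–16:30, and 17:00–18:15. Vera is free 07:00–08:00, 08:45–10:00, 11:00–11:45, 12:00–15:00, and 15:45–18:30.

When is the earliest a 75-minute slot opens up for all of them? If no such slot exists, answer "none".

Farrukh ∩ Vera: 07:00–08:00, 08:45–10:00, 11:00–11:45, 12:00–14:45, 15:45–16:30, 17:00–18:15.
Windows ≥ 75 min: 08:45–10:00, 12:00–14:45, 17:00–18:15.
Earliest such window starts at 08:45.

08:45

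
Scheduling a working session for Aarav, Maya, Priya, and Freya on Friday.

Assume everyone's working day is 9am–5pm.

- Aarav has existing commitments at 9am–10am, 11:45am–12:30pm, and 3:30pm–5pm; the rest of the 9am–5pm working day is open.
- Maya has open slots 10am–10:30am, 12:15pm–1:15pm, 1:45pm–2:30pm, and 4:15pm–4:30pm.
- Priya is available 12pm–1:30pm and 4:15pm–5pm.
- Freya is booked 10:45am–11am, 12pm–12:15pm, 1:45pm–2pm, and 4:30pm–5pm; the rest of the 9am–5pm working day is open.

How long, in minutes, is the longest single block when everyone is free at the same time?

45 minutes

Aarav free within 09:00–17:00: 10:00–11:45, 12:30–15:30.
Freya free within 09:00–17:00: 09:00–10:45, 11:00–12:00, 12:15–13:45, 14:00–16:30.
Aarav ∩ Maya: 10:00–10:30, 12:30–13:15, 13:45–14:30.
Aarav ∩ Maya ∩ Priya: 12:30–13:15.
Aarav ∩ Maya ∩ Priya ∩ Freya: 12:30–13:15.
Single common window of 45 minutes.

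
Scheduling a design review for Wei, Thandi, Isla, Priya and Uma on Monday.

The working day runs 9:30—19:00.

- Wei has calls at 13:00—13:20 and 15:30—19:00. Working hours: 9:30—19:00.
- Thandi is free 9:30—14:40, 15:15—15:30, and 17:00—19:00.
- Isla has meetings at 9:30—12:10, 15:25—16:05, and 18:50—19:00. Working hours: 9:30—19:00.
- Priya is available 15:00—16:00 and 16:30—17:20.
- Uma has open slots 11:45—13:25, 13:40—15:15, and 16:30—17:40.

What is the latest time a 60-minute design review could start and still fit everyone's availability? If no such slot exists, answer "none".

none

Wei free within 09:30–19:00: 09:30–13:00, 13:20–15:30.
Isla free within 09:30–19:00: 12:10–15:25, 16:05–18:50.
Wei ∩ Thandi: 09:30–13:00, 13:20–14:40, 15:15–15:30.
Wei ∩ Thandi ∩ Isla: 12:10–13:00, 13:20–14:40, 15:15–15:25.
Wei ∩ Thandi ∩ Isla ∩ Priya: 15:15–15:25.
Wei ∩ Thandi ∩ Isla ∩ Priya ∩ Uma: (none).
Windows ≥ 60 min: (none).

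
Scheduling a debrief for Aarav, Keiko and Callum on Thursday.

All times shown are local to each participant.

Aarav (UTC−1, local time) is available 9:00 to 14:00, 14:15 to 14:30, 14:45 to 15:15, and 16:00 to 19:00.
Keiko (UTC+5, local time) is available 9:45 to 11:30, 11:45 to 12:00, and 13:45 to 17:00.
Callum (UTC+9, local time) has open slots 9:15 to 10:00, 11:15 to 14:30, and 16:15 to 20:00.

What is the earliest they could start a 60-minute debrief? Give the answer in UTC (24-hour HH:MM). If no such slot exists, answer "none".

10:00

Aarav → UTC: 10:00–15:00, 15:15–15:30, 15:45–16:15, 17:00–20:00.
Keiko → UTC: 04:45–06:30, 06:45–07:00, 08:45–12:00.
Callum → UTC: 00:15–01:00, 02:15–05:30, 07:15–11:00.
Aarav ∩ Keiko: 10:00–12:00.
Aarav ∩ Keiko ∩ Callum: 10:00–11:00.
Windows ≥ 60 min: 10:00–11:00.
Earliest such window starts at 10:00.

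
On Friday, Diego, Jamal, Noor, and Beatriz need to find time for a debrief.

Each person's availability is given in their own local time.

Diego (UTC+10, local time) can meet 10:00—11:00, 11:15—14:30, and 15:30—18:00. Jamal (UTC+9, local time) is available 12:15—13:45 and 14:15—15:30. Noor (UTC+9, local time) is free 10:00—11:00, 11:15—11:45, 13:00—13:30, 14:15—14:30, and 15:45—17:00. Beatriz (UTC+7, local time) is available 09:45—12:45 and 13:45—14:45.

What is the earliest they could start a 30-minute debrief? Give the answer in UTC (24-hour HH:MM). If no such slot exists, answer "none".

Diego → UTC: 00:00–01:00, 01:15–04:30, 05:30–08:00.
Jamal → UTC: 03:15–04:45, 05:15–06:30.
Noor → UTC: 01:00–02:00, 02:15–02:45, 04:00–04:30, 05:15–05:30, 06:45–08:00.
Beatriz → UTC: 02:45–05:45, 06:45–07:45.
Diego ∩ Jamal: 03:15–04:30, 05:30–06:30.
Diego ∩ Jamal ∩ Noor: 04:00–04:30.
Diego ∩ Jamal ∩ Noor ∩ Beatriz: 04:00–04:30.
Windows ≥ 30 min: 04:00–04:30.
Earliest such window starts at 04:00.

04:00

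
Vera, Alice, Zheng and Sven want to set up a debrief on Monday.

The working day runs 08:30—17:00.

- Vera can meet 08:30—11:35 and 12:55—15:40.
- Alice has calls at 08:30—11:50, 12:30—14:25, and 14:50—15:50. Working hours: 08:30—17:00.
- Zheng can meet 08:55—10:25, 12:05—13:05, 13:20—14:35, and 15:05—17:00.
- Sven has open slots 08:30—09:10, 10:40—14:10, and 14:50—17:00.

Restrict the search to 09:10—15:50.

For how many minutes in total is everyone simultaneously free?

Alice free within 08:30–17:00: 11:50–12:30, 14:25–14:50, 15:50–17:00.
Vera ∩ Alice: 14:25–14:50.
Vera ∩ Alice ∩ Zheng: 14:25–14:35.
Vera ∩ Alice ∩ Zheng ∩ Sven: (none).
Restricted to 09:10–15:50: (none).
Total common minutes: 0.

0 minutes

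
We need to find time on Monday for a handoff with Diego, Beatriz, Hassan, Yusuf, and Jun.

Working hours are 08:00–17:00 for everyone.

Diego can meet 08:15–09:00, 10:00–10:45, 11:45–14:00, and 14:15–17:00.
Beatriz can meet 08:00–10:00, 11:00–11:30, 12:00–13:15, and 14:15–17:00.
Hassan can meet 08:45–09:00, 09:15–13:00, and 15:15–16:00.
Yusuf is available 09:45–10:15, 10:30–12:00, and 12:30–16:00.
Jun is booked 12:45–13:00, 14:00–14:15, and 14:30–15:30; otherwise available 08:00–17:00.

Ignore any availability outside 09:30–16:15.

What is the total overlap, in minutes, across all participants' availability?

45 minutes

Jun free within 08:00–17:00: 08:00–12:45, 13:00–14:00, 14:15–14:30, 15:30–17:00.
Diego ∩ Beatriz: 08:15–09:00, 12:00–13:15, 14:15–17:00.
Diego ∩ Beatriz ∩ Hassan: 08:45–09:00, 12:00–13:00, 15:15–16:00.
Diego ∩ Beatriz ∩ Hassan ∩ Yusuf: 12:30–13:00, 15:15–16:00.
Diego ∩ Beatriz ∩ Hassan ∩ Yusuf ∩ Jun: 12:30–12:45, 15:30–16:00.
Restricted to 09:30–16:15: 12:30–12:45, 15:30–16:00.
Total common minutes: 15 + 30 = 45.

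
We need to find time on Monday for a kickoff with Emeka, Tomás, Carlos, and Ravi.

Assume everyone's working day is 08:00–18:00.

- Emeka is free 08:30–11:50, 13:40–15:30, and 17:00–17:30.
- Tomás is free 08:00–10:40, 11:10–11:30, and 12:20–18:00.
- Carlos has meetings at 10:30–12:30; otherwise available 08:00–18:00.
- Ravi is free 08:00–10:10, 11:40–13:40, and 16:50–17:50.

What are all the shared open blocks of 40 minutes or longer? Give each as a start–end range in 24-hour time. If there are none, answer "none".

Carlos free within 08:00–18:00: 08:00–10:30, 12:30–18:00.
Emeka ∩ Tomás: 08:30–10:40, 11:10–11:30, 13:40–15:30, 17:00–17:30.
Emeka ∩ Tomás ∩ Carlos: 08:30–10:30, 13:40–15:30, 17:00–17:30.
Emeka ∩ Tomás ∩ Carlos ∩ Ravi: 08:30–10:10, 17:00–17:30.
Windows ≥ 40 min: 08:30–10:10.

08:30–10:10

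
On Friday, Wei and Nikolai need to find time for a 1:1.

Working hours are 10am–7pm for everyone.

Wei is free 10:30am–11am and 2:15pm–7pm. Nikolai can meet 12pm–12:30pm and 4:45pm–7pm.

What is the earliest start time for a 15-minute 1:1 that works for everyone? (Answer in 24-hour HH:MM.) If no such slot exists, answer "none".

Wei ∩ Nikolai: 16:45–19:00.
Windows ≥ 15 min: 16:45–19:00.
Earliest such window starts at 16:45.

16:45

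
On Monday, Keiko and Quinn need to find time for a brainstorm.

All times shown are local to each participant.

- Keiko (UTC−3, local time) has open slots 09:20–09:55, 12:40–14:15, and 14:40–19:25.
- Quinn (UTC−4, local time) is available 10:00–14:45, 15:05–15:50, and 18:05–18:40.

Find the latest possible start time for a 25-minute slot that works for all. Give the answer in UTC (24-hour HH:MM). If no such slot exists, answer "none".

19:25

Keiko → UTC: 12:20–12:55, 15:40–17:15, 17:40–22:25.
Quinn → UTC: 14:00–18:45, 19:05–19:50, 22:05–22:40.
Keiko ∩ Quinn: 15:40–17:15, 17:40–18:45, 19:05–19:50, 22:05–22:25.
Windows ≥ 25 min: 15:40–17:15, 17:40–18:45, 19:05–19:50.
Latest start in the last window 19:05–19:50 is 19:50 − 25 min = 19:25.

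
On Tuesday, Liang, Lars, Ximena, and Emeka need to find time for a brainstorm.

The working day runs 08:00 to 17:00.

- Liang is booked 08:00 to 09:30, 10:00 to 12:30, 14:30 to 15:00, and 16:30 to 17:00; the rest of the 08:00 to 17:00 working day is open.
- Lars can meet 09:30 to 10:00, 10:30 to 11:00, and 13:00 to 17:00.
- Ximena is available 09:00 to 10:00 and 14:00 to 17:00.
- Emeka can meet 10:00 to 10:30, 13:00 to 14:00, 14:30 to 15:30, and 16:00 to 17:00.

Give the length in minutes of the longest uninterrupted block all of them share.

Liang free within 08:00–17:00: 09:30–10:00, 12:30–14:30, 15:00–16:30.
Liang ∩ Lars: 09:30–10:00, 13:00–14:30, 15:00–16:30.
Liang ∩ Lars ∩ Ximena: 09:30–10:00, 14:00–14:30, 15:00–16:30.
Liang ∩ Lars ∩ Ximena ∩ Emeka: 15:00–15:30, 16:00–16:30.
Common window lengths: 30, 30 min; longest is 30.

30 minutes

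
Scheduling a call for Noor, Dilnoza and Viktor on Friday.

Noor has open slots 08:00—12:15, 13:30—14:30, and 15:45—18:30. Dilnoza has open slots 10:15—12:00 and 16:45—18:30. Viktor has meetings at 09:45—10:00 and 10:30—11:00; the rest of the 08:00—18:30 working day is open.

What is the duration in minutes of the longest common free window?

Viktor free within 08:00–18:30: 08:00–09:45, 10:00–10:30, 11:00–18:30.
Noor ∩ Dilnoza: 10:15–12:00, 16:45–18:30.
Noor ∩ Dilnoza ∩ Viktor: 10:15–10:30, 11:00–12:00, 16:45–18:30.
Common window lengths: 15, 60, 105 min; longest is 105.

105 minutes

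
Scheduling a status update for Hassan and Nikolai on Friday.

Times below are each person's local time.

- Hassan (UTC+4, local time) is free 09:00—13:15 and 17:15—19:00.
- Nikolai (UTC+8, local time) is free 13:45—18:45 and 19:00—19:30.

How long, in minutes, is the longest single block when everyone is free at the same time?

210 minutes

Hassan → UTC: 05:00–09:15, 13:15–15:00.
Nikolai → UTC: 05:45–10:45, 11:00–11:30.
Hassan ∩ Nikolai: 05:45–09:15.
Single common window of 210 minutes.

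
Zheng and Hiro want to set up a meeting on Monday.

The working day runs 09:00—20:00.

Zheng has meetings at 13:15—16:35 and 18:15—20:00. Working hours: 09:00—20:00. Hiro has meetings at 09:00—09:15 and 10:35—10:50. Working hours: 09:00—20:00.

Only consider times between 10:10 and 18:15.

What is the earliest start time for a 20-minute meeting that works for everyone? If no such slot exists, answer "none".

10:10

Zheng free within 09:00–20:00: 09:00–13:15, 16:35–18:15.
Hiro free within 09:00–20:00: 09:15–10:35, 10:50–20:00.
Zheng ∩ Hiro: 09:15–10:35, 10:50–13:15, 16:35–18:15.
Restricted to 10:10–18:15: 10:10–10:35, 10:50–13:15, 16:35–18:15.
Windows ≥ 20 min: 10:10–10:35, 10:50–13:15, 16:35–18:15.
Earliest such window starts at 10:10.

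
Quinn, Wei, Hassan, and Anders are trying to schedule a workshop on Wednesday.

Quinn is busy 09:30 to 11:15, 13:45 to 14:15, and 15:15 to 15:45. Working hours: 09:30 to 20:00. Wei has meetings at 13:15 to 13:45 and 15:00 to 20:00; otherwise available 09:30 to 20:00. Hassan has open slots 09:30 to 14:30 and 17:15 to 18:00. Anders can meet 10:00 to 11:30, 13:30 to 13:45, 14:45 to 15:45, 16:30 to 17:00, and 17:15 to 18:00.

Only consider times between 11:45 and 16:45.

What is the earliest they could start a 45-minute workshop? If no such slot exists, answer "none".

none

Quinn free within 09:30–20:00: 11:15–13:45, 14:15–15:15, 15:45–20:00.
Wei free within 09:30–20:00: 09:30–13:15, 13:45–15:00.
Quinn ∩ Wei: 11:15–13:15, 14:15–15:00.
Quinn ∩ Wei ∩ Hassan: 11:15–13:15, 14:15–14:30.
Quinn ∩ Wei ∩ Hassan ∩ Anders: 11:15–11:30.
Restricted to 11:45–16:45: (none).
Windows ≥ 45 min: (none).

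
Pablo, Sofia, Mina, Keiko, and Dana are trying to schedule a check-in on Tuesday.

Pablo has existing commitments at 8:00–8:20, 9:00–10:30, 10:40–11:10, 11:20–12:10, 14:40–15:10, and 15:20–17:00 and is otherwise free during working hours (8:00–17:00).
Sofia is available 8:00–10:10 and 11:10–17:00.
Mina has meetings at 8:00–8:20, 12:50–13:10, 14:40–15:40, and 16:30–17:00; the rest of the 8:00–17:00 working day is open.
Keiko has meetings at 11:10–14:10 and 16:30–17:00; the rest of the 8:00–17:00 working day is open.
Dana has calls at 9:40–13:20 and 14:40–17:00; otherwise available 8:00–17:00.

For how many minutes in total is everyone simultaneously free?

Pablo free within 08:00–17:00: 08:20–09:00, 10:30–10:40, 11:10–11:20, 12:10–14:40, 15:10–15:20.
Mina free within 08:00–17:00: 08:20–12:50, 13:10–14:40, 15:40–16:30.
Keiko free within 08:00–17:00: 08:00–11:10, 14:10–16:30.
Dana free within 08:00–17:00: 08:00–09:40, 13:20–14:40.
Pablo ∩ Sofia: 08:20–09:00, 11:10–11:20, 12:10–14:40, 15:10–15:20.
Pablo ∩ Sofia ∩ Mina: 08:20–09:00, 11:10–11:20, 12:10–12:50, 13:10–14:40.
Pablo ∩ Sofia ∩ Mina ∩ Keiko: 08:20–09:00, 14:10–14:40.
Pablo ∩ Sofia ∩ Mina ∩ Keiko ∩ Dana: 08:20–09:00, 14:10–14:40.
Total common minutes: 40 + 30 = 70.

70 minutes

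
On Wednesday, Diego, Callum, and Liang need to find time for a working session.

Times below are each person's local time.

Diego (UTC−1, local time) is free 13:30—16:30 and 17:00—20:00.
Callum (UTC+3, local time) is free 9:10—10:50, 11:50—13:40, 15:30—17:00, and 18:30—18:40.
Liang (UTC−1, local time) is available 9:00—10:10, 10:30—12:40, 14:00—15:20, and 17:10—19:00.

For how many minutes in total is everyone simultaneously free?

10 minutes

Diego → UTC: 14:30–17:30, 18:00–21:00.
Callum → UTC: 06:10–07:50, 08:50–10:40, 12:30–14:00, 15:30–15:40.
Liang → UTC: 10:00–11:10, 11:30–13:40, 15:00–16:20, 18:10–20:00.
Diego ∩ Callum: 15:30–15:40.
Diego ∩ Callum ∩ Liang: 15:30–15:40.
Total common minutes: 10.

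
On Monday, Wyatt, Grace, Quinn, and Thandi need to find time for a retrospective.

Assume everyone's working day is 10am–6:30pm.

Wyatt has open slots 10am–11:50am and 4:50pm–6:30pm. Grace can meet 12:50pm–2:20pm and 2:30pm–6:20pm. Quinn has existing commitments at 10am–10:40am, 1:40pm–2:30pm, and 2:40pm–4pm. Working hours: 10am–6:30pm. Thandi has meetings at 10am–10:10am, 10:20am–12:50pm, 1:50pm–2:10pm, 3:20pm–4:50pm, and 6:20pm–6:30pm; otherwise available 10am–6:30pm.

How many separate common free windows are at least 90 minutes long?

Quinn free within 10:00–18:30: 10:40–13:40, 14:30–14:40, 16:00–18:30.
Thandi free within 10:00–18:30: 10:10–10:20, 12:50–13:50, 14:10–15:20, 16:50–18:20.
Wyatt ∩ Grace: 16:50–18:20.
Wyatt ∩ Grace ∩ Quinn: 16:50–18:20.
Wyatt ∩ Grace ∩ Quinn ∩ Thandi: 16:50–18:20.
Windows ≥ 90 min: 16:50–18:20.
That's 1 window.

1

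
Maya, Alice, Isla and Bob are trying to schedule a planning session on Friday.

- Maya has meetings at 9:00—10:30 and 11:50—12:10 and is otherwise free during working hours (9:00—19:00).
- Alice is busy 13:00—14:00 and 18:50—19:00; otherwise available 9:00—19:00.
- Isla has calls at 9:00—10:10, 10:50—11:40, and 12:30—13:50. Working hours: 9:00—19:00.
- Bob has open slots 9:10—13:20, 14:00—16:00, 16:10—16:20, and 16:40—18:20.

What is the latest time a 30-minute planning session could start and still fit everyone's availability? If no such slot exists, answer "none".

17:50

Maya free within 09:00–19:00: 10:30–11:50, 12:10–19:00.
Alice free within 09:00–19:00: 09:00–13:00, 14:00–18:50.
Isla free within 09:00–19:00: 10:10–10:50, 11:40–12:30, 13:50–19:00.
Maya ∩ Alice: 10:30–11:50, 12:10–13:00, 14:00–18:50.
Maya ∩ Alice ∩ Isla: 10:30–10:50, 11:40–11:50, 12:10–12:30, 14:00–18:50.
Maya ∩ Alice ∩ Isla ∩ Bob: 10:30–10:50, 11:40–11:50, 12:10–12:30, 14:00–16:00, 16:10–16:20, 16:40–18:20.
Windows ≥ 30 min: 14:00–16:00, 16:40–18:20.
Latest start in the last window 16:40–18:20 is 18:20 − 30 min = 17:50.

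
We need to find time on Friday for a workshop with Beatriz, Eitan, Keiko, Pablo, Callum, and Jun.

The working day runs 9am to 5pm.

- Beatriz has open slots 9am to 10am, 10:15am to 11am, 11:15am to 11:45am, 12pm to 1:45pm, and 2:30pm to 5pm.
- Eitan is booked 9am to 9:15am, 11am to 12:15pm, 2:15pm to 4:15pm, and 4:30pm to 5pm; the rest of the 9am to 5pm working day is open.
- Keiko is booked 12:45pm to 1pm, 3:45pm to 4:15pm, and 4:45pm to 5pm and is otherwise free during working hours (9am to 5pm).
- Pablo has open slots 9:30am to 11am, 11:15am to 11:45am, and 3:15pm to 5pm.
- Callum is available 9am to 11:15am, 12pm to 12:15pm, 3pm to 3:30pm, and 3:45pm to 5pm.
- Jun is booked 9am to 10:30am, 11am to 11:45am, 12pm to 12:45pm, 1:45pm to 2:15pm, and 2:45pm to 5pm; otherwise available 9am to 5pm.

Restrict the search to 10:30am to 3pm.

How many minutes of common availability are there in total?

30 minutes

Eitan free within 09:00–17:00: 09:15–11:00, 12:15–14:15, 16:15–16:30.
Keiko free within 09:00–17:00: 09:00–12:45, 13:00–15:45, 16:15–16:45.
Jun free within 09:00–17:00: 10:30–11:00, 11:45–12:00, 12:45–13:45, 14:15–14:45.
Beatriz ∩ Eitan: 09:15–10:00, 10:15–11:00, 12:15–13:45, 16:15–16:30.
Beatriz ∩ Eitan ∩ Keiko: 09:15–10:00, 10:15–11:00, 12:15–12:45, 13:00–13:45, 16:15–16:30.
Beatriz ∩ Eitan ∩ Keiko ∩ Pablo: 09:30–10:00, 10:15–11:00, 16:15–16:30.
Beatriz ∩ Eitan ∩ Keiko ∩ Pablo ∩ Callum: 09:30–10:00, 10:15–11:00, 16:15–16:30.
Beatriz ∩ Eitan ∩ Keiko ∩ Pablo ∩ Callum ∩ Jun: 10:30–11:00.
Restricted to 10:30–15:00: 10:30–11:00.
Total common minutes: 30.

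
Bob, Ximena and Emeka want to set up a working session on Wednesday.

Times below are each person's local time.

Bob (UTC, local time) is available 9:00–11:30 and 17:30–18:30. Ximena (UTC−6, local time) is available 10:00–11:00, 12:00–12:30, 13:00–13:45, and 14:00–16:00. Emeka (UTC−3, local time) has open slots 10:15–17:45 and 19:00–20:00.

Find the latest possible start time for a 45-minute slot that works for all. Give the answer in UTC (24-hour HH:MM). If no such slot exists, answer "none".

Bob → UTC: 09:00–11:30, 17:30–18:30.
Ximena → UTC: 16:00–17:00, 18:00–18:30, 19:00–19:45, 20:00–22:00.
Emeka → UTC: 13:15–20:45, 22:00–23:00.
Bob ∩ Ximena: 18:00–18:30.
Bob ∩ Ximena ∩ Emeka: 18:00–18:30.
Windows ≥ 45 min: (none).

none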